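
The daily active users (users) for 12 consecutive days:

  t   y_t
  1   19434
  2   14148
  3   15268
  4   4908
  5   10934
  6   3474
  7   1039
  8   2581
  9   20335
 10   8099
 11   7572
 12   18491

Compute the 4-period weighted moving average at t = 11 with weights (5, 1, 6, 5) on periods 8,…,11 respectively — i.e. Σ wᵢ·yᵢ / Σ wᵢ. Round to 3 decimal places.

7040.824

Weighted sum: 5·2581 + 1·20335 + 6·8099 + 5·7572 = 12905 + 20335 + 48594 + 37860 = 119694
Weight total: 5 + 1 + 6 + 5 = 17
WMA = 119694 / 17 = 7040.824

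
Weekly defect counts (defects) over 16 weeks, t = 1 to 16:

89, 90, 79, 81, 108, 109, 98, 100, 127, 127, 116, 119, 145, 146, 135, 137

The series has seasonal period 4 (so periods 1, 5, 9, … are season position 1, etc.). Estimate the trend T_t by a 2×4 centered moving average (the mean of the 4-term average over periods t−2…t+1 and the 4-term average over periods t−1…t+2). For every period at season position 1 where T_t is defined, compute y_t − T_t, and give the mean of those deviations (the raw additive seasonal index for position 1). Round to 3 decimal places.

Season position 1 occurs at t = 5, 9, 13 (where T_t is defined).
t=5: T_5 = 96.62500; y_5 − T_5 = 108 − 96.62500 = 11.37500
t=9: T_9 = 115.25000; y_9 − T_9 = 127 − 115.25000 = 11.75000
t=13: T_13 = 133.87500; y_13 − T_13 = 145 − 133.87500 = 11.12500
Mean deviation: (11.37500 + 11.75000 + 11.12500) / 3 = 11.417

11.417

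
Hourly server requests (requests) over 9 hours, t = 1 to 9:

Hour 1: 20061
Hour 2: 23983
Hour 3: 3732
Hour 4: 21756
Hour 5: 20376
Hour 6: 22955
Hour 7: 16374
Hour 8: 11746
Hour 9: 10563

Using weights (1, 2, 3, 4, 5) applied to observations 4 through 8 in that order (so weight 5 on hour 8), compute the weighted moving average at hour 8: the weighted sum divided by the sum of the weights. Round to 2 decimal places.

17039.93

Weighted sum: 1·21756 + 2·20376 + 3·22955 + 4·16374 + 5·11746 = 21756 + 40752 + 68865 + 65496 + 58730 = 255599
Weight total: 1 + 2 + 3 + 4 + 5 = 15
WMA = 255599 / 15 = 17039.93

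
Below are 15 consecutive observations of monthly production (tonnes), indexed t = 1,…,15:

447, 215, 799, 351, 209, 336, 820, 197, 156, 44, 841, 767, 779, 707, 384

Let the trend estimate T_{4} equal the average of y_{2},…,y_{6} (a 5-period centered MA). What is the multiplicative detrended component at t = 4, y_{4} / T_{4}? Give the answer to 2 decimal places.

Trend T_4 = (215 + 799 + 351 + 209 + 336) / 5 = 1910/5 = 382.0000
Ratio to trend: 351 / 382.0000 = 0.92

0.92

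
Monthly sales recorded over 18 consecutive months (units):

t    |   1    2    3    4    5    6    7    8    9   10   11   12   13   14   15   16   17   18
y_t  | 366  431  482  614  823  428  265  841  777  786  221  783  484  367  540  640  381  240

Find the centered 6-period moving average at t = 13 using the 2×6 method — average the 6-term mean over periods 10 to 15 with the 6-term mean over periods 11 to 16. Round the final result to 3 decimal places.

518.000

Sum over 10–15: 786 + 221 + 783 + 484 + 367 + 540 = 3181
Sum over 11–16: 221 + 783 + 484 + 367 + 540 + 640 = 3035
CMA at t=13 = (3181 + 3035) / (2·6) = 6216 / 12 = 518.000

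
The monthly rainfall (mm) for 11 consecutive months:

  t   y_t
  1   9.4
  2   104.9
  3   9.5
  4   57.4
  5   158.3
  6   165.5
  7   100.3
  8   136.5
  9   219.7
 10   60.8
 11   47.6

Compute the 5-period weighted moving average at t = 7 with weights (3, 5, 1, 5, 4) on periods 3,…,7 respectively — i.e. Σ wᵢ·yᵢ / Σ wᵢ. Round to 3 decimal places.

Weighted sum: 3·9.5 + 5·57.4 + 1·158.3 + 5·165.5 + 4·100.3 = 28.5 + 287.0 + 158.3 + 827.5 + 401.2 = 1702.5
Weight total: 3 + 5 + 1 + 5 + 4 = 18
WMA = 1702.5 / 18 = 94.583

94.583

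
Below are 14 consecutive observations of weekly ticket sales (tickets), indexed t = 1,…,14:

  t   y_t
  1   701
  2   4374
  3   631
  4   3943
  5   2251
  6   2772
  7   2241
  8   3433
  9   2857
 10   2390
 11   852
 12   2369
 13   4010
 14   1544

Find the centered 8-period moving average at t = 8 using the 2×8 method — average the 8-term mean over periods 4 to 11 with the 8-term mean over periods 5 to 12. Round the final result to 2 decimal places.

2494.00

Sum over 4–11: 3943 + 2251 + 2772 + 2241 + 3433 + 2857 + 2390 + 852 = 20739
Sum over 5–12: 2251 + 2772 + 2241 + 3433 + 2857 + 2390 + 852 + 2369 = 19165
CMA at t=8 = (20739 + 19165) / (2·8) = 39904 / 16 = 2494.00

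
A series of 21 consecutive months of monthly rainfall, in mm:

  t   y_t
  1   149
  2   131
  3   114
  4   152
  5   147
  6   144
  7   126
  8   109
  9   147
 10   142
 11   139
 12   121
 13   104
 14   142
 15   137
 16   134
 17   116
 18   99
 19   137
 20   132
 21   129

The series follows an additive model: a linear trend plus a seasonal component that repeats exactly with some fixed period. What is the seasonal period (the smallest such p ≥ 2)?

5

First differences y_{t+1} − y_t: -18, -17, 38, -5, -3, -18, -17, 38, -5, -3, -18, -17, …
The difference pattern repeats every 5 terms and not for any smaller step, so p = 5.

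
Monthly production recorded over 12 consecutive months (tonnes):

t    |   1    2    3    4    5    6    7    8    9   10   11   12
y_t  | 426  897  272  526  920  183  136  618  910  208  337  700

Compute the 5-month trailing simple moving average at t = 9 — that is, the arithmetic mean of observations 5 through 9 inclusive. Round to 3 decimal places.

Sum of periods 5–9: 920 + 183 + 136 + 618 + 910 = 2767
Divide by 5: 2767 / 5 = 553.400

553.400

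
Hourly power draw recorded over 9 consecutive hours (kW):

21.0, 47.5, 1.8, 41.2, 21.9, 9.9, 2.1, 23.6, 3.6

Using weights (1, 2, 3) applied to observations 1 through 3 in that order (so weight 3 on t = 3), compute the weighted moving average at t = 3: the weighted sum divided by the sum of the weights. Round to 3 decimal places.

Weighted sum: 1·21.0 + 2·47.5 + 3·1.8 = 21.0 + 95.0 + 5.4 = 121.4
Weight total: 1 + 2 + 3 = 6
WMA = 121.4 / 6 = 20.233

20.233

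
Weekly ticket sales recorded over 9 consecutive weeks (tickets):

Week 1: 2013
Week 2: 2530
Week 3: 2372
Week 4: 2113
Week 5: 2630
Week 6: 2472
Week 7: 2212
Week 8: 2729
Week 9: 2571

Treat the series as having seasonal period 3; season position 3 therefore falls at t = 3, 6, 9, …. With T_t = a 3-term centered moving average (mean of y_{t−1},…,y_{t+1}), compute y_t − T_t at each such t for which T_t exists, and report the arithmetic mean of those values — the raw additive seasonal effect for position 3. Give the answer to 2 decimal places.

33.83

Season position 3 occurs at t = 3, 6 (where T_t is defined).
t=3: T_3 = 2338.3333; y_3 − T_3 = 2372 − 2338.3333 = 33.6667
t=6: T_6 = 2438.0000; y_6 − T_6 = 2472 − 2438.0000 = 34.0000
Mean deviation: (33.6667 + 34.0000) / 2 = 33.83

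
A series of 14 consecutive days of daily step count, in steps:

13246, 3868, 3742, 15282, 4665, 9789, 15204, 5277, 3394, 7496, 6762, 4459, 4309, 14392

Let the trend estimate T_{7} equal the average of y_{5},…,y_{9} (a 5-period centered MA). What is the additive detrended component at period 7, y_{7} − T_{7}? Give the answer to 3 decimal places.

7538.200

Trend T_7 = (4665 + 9789 + 15204 + 5277 + 3394) / 5 = 38329/5 = 7665.80000
Detrended value: 15204 − 7665.80000 = 7538.200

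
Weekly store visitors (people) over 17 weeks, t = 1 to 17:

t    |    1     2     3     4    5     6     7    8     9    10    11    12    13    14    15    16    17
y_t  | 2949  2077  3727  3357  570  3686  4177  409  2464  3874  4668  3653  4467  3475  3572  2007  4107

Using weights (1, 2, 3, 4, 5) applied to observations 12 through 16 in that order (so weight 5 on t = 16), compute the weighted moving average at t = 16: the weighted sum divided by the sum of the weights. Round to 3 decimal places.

Weighted sum: 1·3653 + 2·4467 + 3·3475 + 4·3572 + 5·2007 = 3653 + 8934 + 10425 + 14288 + 10035 = 47335
Weight total: 1 + 2 + 3 + 4 + 5 = 15
WMA = 47335 / 15 = 3155.667

3155.667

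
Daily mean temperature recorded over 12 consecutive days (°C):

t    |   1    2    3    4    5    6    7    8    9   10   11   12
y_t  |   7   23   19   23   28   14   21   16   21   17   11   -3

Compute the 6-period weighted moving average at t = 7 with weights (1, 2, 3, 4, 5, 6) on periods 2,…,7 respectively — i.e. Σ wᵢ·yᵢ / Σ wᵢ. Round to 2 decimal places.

20.86

Weighted sum: 1·23 + 2·19 + 3·23 + 4·28 + 5·14 + 6·21 = 23 + 38 + 69 + 112 + 70 + 126 = 438
Weight total: 1 + 2 + 3 + 4 + 5 + 6 = 21
WMA = 438 / 21 = 20.86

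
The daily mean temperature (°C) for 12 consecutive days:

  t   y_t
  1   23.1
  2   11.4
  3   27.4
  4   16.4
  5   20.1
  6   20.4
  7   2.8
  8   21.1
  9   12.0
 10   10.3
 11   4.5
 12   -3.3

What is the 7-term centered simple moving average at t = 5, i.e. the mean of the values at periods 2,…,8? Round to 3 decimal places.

17.086

Sum of periods 2–8: 11.4 + 27.4 + 16.4 + 20.1 + 20.4 + 2.8 + 21.1 = 119.6
Divide by 7: 119.6 / 7 = 17.086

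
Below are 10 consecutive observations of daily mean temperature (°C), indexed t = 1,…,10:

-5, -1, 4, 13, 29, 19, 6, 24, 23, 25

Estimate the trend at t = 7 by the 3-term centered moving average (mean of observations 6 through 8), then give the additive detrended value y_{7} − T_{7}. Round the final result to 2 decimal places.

Trend T_7 = (19 + 6 + 24) / 3 = 49/3 = 16.3333
Detrended value: 6 − 16.3333 = -10.33

-10.33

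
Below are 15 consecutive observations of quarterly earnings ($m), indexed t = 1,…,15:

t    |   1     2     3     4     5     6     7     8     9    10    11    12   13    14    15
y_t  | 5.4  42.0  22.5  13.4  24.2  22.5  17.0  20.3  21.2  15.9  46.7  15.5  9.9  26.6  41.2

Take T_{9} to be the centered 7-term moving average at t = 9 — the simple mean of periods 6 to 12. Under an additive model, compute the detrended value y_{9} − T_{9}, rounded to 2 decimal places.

-1.53

Trend T_9 = (22.5 + 17.0 + 20.3 + 21.2 + 15.9 + 46.7 + 15.5) / 7 = 159.1/7 = 22.7286
Detrended value: 21.2 − 22.7286 = -1.53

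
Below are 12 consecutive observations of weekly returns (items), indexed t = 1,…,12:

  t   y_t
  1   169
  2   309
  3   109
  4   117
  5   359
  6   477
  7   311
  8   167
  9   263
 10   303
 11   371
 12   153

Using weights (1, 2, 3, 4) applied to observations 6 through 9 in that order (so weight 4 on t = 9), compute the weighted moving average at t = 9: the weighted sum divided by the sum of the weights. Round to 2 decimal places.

Weighted sum: 1·477 + 2·311 + 3·167 + 4·263 = 477 + 622 + 501 + 1052 = 2652
Weight total: 1 + 2 + 3 + 4 = 10
WMA = 2652 / 10 = 265.20

265.20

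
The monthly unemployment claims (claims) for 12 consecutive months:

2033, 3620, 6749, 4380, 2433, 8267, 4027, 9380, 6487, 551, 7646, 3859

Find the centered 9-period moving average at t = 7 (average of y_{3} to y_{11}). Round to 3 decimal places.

5546.667

Sum of periods 3–11: 6749 + 4380 + 2433 + 8267 + 4027 + 9380 + 6487 + 551 + 7646 = 49920
Divide by 9: 49920 / 9 = 5546.667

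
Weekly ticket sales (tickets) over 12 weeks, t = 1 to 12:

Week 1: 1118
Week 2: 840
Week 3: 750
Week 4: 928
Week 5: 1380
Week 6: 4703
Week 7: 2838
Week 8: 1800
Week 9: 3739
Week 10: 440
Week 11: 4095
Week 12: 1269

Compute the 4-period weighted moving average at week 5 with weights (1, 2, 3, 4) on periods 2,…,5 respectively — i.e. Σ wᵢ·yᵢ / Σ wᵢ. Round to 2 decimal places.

1064.40

Weighted sum: 1·840 + 2·750 + 3·928 + 4·1380 = 840 + 1500 + 2784 + 5520 = 10644
Weight total: 1 + 2 + 3 + 4 = 10
WMA = 10644 / 10 = 1064.40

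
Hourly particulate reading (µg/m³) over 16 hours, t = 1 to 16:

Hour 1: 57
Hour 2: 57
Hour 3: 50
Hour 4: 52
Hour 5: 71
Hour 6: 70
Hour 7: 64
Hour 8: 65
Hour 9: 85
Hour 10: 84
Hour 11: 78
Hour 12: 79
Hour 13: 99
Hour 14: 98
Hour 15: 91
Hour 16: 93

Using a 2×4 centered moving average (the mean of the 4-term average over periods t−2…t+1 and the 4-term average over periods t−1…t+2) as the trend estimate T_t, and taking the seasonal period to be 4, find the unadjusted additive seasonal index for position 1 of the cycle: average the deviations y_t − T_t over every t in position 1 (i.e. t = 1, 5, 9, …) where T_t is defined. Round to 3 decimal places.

8.708

Season position 1 occurs at t = 5, 9, 13 (where T_t is defined).
t=5: T_5 = 62.50000; y_5 − T_5 = 71 − 62.50000 = 8.50000
t=9: T_9 = 76.25000; y_9 − T_9 = 85 − 76.25000 = 8.75000
t=13: T_13 = 90.12500; y_13 − T_13 = 99 − 90.12500 = 8.87500
Mean deviation: (8.50000 + 8.75000 + 8.87500) / 3 = 8.708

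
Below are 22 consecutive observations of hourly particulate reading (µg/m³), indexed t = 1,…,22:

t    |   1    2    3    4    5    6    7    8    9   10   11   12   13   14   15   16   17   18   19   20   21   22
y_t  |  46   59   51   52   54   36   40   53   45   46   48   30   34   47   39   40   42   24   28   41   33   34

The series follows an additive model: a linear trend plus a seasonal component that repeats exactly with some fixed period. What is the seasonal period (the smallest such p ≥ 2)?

First differences y_{t+1} − y_t: 13, -8, 1, 2, -18, 4, 13, -8, 1, 2, -18, 4, 13, -8, …
The difference pattern repeats every 6 terms and not for any smaller step, so p = 6.

6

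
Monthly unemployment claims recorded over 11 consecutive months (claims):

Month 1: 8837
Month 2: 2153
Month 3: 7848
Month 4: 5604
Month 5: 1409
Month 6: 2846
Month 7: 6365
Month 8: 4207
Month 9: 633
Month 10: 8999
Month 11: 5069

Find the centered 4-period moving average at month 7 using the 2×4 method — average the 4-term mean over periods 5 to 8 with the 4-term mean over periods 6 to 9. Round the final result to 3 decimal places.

3609.750

Sum over 5–8: 1409 + 2846 + 6365 + 4207 = 14827
Sum over 6–9: 2846 + 6365 + 4207 + 633 = 14051
CMA at t=7 = (14827 + 14051) / (2·4) = 28878 / 8 = 3609.750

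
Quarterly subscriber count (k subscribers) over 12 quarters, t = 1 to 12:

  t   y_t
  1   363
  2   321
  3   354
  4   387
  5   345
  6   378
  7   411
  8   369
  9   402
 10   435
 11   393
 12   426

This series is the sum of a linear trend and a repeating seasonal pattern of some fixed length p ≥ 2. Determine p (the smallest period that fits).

3

First differences y_{t+1} − y_t: -42, 33, 33, -42, 33, 33, -42, 33, …
The difference pattern repeats every 3 terms and not for any smaller step, so p = 3.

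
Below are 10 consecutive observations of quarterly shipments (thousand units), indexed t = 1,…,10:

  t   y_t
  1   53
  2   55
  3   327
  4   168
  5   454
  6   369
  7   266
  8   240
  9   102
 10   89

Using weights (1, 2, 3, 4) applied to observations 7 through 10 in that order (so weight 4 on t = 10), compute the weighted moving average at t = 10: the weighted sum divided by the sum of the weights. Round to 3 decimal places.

140.800

Weighted sum: 1·266 + 2·240 + 3·102 + 4·89 = 266 + 480 + 306 + 356 = 1408
Weight total: 1 + 2 + 3 + 4 = 10
WMA = 1408 / 10 = 140.800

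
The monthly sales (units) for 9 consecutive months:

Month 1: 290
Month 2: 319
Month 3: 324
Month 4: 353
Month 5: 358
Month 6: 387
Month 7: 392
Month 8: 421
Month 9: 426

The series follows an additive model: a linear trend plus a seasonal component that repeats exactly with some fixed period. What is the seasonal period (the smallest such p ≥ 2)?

2

First differences y_{t+1} − y_t: 29, 5, 29, 5, 29, 5, …
The difference pattern repeats every 2 terms and not for any smaller step, so p = 2.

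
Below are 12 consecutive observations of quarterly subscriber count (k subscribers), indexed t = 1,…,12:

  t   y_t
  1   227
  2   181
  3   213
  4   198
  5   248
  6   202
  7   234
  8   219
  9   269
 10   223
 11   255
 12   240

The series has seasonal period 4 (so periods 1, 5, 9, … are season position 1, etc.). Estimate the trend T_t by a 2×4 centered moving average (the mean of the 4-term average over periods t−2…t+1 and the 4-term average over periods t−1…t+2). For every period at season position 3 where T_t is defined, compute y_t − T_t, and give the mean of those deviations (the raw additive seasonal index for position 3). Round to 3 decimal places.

Season position 3 occurs at t = 3, 7 (where T_t is defined).
t=3: T_3 = 207.37500; y_3 − T_3 = 213 − 207.37500 = 5.62500
t=7: T_7 = 228.37500; y_7 − T_7 = 234 − 228.37500 = 5.62500
Mean deviation: (5.62500 + 5.62500) / 2 = 5.625

5.625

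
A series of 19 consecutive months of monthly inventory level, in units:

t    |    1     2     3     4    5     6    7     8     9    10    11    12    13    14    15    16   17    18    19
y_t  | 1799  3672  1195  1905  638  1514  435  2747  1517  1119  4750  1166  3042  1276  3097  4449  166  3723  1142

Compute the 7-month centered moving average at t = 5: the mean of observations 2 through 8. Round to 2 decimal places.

Sum of periods 2–8: 3672 + 1195 + 1905 + 638 + 1514 + 435 + 2747 = 12106
Divide by 7: 12106 / 7 = 1729.43

1729.43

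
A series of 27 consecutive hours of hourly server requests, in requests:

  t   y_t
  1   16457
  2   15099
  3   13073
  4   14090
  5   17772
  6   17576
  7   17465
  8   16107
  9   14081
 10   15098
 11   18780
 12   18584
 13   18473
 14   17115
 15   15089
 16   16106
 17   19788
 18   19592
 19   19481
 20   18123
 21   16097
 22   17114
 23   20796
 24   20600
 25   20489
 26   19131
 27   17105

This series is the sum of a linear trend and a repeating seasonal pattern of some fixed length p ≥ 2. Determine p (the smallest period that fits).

6

First differences y_{t+1} − y_t: -1358, -2026, 1017, 3682, -196, -111, -1358, -2026, 1017, 3682, -196, -111, -1358, -2026, …
The difference pattern repeats every 6 terms and not for any smaller step, so p = 6.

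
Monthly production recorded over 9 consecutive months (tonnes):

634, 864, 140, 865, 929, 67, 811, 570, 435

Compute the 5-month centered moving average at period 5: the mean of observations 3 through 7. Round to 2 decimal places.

562.40

Sum of periods 3–7: 140 + 865 + 929 + 67 + 811 = 2812
Divide by 5: 2812 / 5 = 562.40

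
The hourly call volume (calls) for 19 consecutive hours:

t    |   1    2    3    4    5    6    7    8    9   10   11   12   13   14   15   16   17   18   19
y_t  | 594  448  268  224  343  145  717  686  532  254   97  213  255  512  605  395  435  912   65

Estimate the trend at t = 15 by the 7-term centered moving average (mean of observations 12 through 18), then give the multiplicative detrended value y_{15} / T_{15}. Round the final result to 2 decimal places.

Trend T_15 = (213 + 255 + 512 + 605 + 395 + 435 + 912) / 7 = 3327/7 = 475.2857
Ratio to trend: 605 / 475.2857 = 1.27

1.27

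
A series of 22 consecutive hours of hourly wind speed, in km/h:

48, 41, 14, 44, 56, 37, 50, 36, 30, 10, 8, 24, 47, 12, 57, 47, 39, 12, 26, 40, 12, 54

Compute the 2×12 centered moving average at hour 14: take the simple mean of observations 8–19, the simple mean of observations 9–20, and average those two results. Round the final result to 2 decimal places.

29.17

Sum over 8–19: 36 + 30 + 10 + 8 + 24 + 47 + 12 + 57 + 47 + 39 + 12 + 26 = 348
Sum over 9–20: 30 + 10 + 8 + 24 + 47 + 12 + 57 + 47 + 39 + 12 + 26 + 40 = 352
CMA at t=14 = (348 + 352) / (2·12) = 700 / 24 = 29.17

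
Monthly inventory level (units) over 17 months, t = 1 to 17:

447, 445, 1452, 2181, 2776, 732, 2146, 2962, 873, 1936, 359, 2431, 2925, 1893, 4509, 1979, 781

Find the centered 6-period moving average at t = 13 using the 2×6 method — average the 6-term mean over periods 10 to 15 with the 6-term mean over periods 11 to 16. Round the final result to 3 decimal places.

2345.750

Sum over 10–15: 1936 + 359 + 2431 + 2925 + 1893 + 4509 = 14053
Sum over 11–16: 359 + 2431 + 2925 + 1893 + 4509 + 1979 = 14096
CMA at t=13 = (14053 + 14096) / (2·6) = 28149 / 12 = 2345.750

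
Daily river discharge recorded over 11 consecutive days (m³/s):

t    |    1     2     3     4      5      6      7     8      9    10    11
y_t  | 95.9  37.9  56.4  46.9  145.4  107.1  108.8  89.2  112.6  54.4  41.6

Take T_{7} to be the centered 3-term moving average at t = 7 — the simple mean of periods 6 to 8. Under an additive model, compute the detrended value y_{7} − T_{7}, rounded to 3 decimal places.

Trend T_7 = (107.1 + 108.8 + 89.2) / 3 = 305.1/3 = 101.70000
Detrended value: 108.8 − 101.70000 = 7.100

7.100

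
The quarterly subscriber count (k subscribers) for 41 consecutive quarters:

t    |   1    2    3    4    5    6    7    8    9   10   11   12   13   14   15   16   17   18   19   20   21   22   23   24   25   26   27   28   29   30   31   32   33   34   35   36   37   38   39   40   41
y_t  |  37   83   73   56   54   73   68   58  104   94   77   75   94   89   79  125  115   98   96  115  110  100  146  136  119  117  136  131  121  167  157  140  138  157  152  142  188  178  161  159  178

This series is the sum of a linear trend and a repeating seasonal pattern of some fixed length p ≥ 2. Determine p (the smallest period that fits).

First differences y_{t+1} − y_t: 46, -10, -17, -2, 19, -5, -10, 46, -10, -17, -2, 19, -5, -10, 46, -10, …
The difference pattern repeats every 7 terms and not for any smaller step, so p = 7.

7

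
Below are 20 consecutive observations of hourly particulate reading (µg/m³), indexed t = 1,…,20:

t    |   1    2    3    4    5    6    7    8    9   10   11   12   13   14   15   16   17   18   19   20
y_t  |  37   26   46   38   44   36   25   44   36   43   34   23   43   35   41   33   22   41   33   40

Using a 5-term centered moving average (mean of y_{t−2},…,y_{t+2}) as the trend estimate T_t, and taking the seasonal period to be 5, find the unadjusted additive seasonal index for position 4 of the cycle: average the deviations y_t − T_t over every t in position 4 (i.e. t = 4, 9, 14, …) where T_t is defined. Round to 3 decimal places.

-0.133

Season position 4 occurs at t = 4, 9, 14 (where T_t is defined).
t=4: T_4 = 38.00000; y_4 − T_4 = 38 − 38.00000 = 0.00000
t=9: T_9 = 36.40000; y_9 − T_9 = 36 − 36.40000 = -0.40000
t=14: T_14 = 35.00000; y_14 − T_14 = 35 − 35.00000 = 0.00000
Mean deviation: (0.00000 + -0.40000 + 0.00000) / 3 = -0.133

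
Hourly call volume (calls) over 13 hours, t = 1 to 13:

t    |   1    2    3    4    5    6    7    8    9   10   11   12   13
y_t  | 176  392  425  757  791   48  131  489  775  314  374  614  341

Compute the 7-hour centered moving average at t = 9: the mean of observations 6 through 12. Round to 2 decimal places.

392.14

Sum of periods 6–12: 48 + 131 + 489 + 775 + 314 + 374 + 614 = 2745
Divide by 7: 2745 / 7 = 392.14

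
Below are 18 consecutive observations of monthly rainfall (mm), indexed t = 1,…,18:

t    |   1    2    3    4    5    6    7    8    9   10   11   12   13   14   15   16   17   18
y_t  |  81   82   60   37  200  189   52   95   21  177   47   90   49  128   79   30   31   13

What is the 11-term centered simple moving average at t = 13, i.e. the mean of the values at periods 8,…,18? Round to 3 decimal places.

Sum of periods 8–18: 95 + 21 + 177 + 47 + 90 + 49 + 128 + 79 + 30 + 31 + 13 = 760
Divide by 11: 760 / 11 = 69.091

69.091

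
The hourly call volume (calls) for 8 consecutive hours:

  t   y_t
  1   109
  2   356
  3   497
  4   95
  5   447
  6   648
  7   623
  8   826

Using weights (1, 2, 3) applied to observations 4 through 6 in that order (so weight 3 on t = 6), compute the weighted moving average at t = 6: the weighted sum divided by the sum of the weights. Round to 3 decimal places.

Weighted sum: 1·95 + 2·447 + 3·648 = 95 + 894 + 1944 = 2933
Weight total: 1 + 2 + 3 = 6
WMA = 2933 / 6 = 488.833

488.833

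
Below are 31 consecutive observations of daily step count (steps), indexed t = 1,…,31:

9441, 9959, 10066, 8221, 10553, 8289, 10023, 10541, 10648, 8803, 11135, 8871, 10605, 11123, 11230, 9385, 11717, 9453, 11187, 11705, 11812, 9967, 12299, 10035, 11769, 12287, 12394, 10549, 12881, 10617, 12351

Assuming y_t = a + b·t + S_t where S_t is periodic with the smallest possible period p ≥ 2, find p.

6

First differences y_{t+1} − y_t: 518, 107, -1845, 2332, -2264, 1734, 518, 107, -1845, 2332, -2264, 1734, 518, 107, …
The difference pattern repeats every 6 terms and not for any smaller step, so p = 6.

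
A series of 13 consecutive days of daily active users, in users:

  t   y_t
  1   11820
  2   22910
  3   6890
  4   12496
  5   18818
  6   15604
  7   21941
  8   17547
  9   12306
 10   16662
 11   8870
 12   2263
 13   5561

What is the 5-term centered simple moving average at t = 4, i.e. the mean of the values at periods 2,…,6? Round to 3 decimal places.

15343.600

Sum of periods 2–6: 22910 + 6890 + 12496 + 18818 + 15604 = 76718
Divide by 5: 76718 / 5 = 15343.600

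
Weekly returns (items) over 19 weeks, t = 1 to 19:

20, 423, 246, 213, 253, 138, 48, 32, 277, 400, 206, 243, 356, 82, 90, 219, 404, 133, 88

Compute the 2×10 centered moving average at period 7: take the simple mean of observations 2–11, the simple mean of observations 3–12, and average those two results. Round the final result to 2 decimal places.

Sum over 2–11: 423 + 246 + 213 + 253 + 138 + 48 + 32 + 277 + 400 + 206 = 2236
Sum over 3–12: 246 + 213 + 253 + 138 + 48 + 32 + 277 + 400 + 206 + 243 = 2056
CMA at t=7 = (2236 + 2056) / (2·10) = 4292 / 20 = 214.60

214.60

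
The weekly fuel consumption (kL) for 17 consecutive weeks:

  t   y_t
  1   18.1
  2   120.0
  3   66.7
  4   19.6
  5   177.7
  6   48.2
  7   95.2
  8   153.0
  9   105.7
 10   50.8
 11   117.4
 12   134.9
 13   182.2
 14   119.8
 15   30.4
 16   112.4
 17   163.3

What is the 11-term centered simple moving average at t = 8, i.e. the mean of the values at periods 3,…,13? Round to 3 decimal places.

104.673

Sum of periods 3–13: 66.7 + 19.6 + 177.7 + 48.2 + 95.2 + 153.0 + 105.7 + 50.8 + 117.4 + 134.9 + 182.2 = 1151.4
Divide by 11: 1151.4 / 11 = 104.673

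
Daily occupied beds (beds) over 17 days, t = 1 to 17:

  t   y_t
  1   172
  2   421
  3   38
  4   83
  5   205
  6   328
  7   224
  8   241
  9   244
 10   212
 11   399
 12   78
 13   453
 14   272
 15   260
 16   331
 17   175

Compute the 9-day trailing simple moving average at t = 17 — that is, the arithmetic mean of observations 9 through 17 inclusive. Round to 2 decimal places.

Sum of periods 9–17: 244 + 212 + 399 + 78 + 453 + 272 + 260 + 331 + 175 = 2424
Divide by 9: 2424 / 9 = 269.33

269.33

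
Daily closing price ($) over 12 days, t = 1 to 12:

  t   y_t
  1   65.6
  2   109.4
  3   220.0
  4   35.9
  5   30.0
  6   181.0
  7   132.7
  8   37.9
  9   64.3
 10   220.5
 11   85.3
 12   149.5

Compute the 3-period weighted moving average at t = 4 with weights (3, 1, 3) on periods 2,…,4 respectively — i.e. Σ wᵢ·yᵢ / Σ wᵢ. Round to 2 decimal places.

93.70

Weighted sum: 3·109.4 + 1·220.0 + 3·35.9 = 328.2 + 220.0 + 107.7 = 655.9
Weight total: 3 + 1 + 3 = 7
WMA = 655.9 / 7 = 93.70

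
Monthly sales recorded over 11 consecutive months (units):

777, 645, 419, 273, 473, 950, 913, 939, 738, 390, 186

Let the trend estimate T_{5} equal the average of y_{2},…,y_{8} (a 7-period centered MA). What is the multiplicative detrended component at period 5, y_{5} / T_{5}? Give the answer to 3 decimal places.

0.718

Trend T_5 = (645 + 419 + 273 + 473 + 950 + 913 + 939) / 7 = 4612/7 = 658.85714
Ratio to trend: 473 / 658.85714 = 0.718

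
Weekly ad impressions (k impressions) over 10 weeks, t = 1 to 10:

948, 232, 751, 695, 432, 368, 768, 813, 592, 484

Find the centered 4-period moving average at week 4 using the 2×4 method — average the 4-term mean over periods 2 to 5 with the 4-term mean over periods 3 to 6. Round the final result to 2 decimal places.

544.50

Sum over 2–5: 232 + 751 + 695 + 432 = 2110
Sum over 3–6: 751 + 695 + 432 + 368 = 2246
CMA at t=4 = (2110 + 2246) / (2·4) = 4356 / 8 = 544.50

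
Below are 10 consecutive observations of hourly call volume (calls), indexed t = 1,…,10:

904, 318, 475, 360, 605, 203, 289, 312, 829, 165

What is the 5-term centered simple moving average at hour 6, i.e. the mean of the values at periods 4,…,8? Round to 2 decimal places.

353.80

Sum of periods 4–8: 360 + 605 + 203 + 289 + 312 = 1769
Divide by 5: 1769 / 5 = 353.80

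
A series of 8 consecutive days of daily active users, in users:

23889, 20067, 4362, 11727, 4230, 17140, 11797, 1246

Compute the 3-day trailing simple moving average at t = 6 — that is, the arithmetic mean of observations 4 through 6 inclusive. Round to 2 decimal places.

Sum of periods 4–6: 11727 + 4230 + 17140 = 33097
Divide by 3: 33097 / 3 = 11032.33

11032.33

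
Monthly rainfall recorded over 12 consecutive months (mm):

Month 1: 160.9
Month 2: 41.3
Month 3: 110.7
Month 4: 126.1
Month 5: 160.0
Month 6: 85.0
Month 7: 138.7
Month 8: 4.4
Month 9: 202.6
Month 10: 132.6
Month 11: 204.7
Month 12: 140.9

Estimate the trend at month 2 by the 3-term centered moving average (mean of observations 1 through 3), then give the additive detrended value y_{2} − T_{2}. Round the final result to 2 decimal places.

Trend T_2 = (160.9 + 41.3 + 110.7) / 3 = 312.9/3 = 104.3000
Detrended value: 41.3 − 104.3000 = -63.00

-63.00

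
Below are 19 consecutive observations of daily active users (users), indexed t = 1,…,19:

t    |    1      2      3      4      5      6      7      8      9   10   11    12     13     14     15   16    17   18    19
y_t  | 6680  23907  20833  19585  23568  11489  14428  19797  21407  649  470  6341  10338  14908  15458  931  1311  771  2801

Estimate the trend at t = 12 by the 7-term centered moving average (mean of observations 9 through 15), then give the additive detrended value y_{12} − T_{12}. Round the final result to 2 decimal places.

Trend T_12 = (21407 + 649 + 470 + 6341 + 10338 + 14908 + 15458) / 7 = 69571/7 = 9938.7143
Detrended value: 6341 − 9938.7143 = -3597.71

-3597.71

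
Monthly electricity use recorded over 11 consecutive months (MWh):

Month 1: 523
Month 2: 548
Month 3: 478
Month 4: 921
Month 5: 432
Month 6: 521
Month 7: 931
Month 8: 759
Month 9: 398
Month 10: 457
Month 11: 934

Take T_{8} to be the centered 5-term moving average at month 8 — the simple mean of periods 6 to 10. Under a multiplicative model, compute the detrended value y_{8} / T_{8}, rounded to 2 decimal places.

Trend T_8 = (521 + 931 + 759 + 398 + 457) / 5 = 3066/5 = 613.2000
Ratio to trend: 759 / 613.2000 = 1.24

1.24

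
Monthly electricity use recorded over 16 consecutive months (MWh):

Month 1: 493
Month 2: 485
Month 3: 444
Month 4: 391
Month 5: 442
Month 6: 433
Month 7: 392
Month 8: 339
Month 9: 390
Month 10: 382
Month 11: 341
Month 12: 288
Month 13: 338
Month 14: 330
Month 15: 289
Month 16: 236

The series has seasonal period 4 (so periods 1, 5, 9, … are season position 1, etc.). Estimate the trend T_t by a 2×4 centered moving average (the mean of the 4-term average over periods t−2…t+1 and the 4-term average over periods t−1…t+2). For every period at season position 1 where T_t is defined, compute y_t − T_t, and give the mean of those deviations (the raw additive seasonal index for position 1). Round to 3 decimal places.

20.625

Season position 1 occurs at t = 5, 9, 13 (where T_t is defined).
t=5: T_5 = 421.00000; y_5 − T_5 = 442 − 421.00000 = 21.00000
t=9: T_9 = 369.37500; y_9 − T_9 = 390 − 369.37500 = 20.62500
t=13: T_13 = 317.75000; y_13 − T_13 = 338 − 317.75000 = 20.25000
Mean deviation: (21.00000 + 20.62500 + 20.25000) / 3 = 20.625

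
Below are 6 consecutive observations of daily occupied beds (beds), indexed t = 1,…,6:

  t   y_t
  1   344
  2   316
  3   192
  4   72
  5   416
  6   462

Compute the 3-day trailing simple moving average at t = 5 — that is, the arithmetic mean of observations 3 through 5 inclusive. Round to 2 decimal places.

Sum of periods 3–5: 192 + 72 + 416 = 680
Divide by 3: 680 / 3 = 226.67

226.67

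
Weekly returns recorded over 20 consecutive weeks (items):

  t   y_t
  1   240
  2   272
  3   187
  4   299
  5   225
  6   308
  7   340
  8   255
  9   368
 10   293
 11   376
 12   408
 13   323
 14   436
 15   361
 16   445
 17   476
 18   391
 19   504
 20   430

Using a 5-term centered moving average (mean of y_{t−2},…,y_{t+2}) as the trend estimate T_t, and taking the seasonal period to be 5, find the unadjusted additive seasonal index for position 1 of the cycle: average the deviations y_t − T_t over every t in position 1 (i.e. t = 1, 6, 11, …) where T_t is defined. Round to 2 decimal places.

Season position 1 occurs at t = 6, 11, 16 (where T_t is defined).
t=6: T_6 = 285.4000; y_6 − T_6 = 308 − 285.4000 = 22.6000
t=11: T_11 = 353.6000; y_11 − T_11 = 376 − 353.6000 = 22.4000
t=16: T_16 = 421.8000; y_16 − T_16 = 445 − 421.8000 = 23.2000
Mean deviation: (22.6000 + 22.4000 + 23.2000) / 3 = 22.73

22.73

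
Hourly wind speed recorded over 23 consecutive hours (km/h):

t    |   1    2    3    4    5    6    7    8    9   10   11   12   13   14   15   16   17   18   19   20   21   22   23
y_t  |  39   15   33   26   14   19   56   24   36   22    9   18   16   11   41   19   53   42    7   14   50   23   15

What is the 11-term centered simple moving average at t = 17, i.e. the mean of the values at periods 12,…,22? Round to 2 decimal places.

26.73

Sum of periods 12–22: 18 + 16 + 11 + 41 + 19 + 53 + 42 + 7 + 14 + 50 + 23 = 294
Divide by 11: 294 / 11 = 26.73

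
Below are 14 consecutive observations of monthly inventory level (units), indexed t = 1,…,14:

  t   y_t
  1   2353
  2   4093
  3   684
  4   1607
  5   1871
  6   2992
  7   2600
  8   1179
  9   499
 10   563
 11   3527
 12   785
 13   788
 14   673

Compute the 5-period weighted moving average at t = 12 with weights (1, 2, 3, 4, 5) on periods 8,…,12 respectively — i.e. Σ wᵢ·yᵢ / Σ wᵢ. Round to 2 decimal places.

Weighted sum: 1·1179 + 2·499 + 3·563 + 4·3527 + 5·785 = 1179 + 998 + 1689 + 14108 + 3925 = 21899
Weight total: 1 + 2 + 3 + 4 + 5 = 15
WMA = 21899 / 15 = 1459.93

1459.93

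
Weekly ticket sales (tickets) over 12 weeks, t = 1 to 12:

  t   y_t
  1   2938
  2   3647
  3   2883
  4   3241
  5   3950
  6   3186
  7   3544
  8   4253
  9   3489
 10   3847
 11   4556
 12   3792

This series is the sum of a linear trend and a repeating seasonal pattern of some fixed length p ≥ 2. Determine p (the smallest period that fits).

First differences y_{t+1} − y_t: 709, -764, 358, 709, -764, 358, 709, -764, …
The difference pattern repeats every 3 terms and not for any smaller step, so p = 3.

3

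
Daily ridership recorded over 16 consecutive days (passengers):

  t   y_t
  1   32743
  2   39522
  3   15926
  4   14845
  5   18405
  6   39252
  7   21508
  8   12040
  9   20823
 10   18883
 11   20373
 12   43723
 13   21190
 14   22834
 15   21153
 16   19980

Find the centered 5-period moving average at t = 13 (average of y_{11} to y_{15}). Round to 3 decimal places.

25854.600

Sum of periods 11–15: 20373 + 43723 + 21190 + 22834 + 21153 = 129273
Divide by 5: 129273 / 5 = 25854.600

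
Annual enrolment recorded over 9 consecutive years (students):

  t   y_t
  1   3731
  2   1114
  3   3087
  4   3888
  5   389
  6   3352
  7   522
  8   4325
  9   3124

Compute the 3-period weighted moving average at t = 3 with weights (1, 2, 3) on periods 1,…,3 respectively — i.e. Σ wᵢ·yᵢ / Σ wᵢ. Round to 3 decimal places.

2536.667

Weighted sum: 1·3731 + 2·1114 + 3·3087 = 3731 + 2228 + 9261 = 15220
Weight total: 1 + 2 + 3 = 6
WMA = 15220 / 6 = 2536.667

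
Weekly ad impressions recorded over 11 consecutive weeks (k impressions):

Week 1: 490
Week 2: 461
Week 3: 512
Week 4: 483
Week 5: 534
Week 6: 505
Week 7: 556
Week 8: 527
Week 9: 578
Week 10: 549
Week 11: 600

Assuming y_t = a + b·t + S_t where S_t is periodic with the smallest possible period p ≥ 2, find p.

First differences y_{t+1} − y_t: -29, 51, -29, 51, -29, 51, …
The difference pattern repeats every 2 terms and not for any smaller step, so p = 2.

2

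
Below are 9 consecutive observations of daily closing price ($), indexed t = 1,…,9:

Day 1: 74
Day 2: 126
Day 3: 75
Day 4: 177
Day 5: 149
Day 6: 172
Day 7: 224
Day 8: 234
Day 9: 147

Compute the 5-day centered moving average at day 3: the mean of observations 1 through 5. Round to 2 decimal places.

120.20

Sum of periods 1–5: 74 + 126 + 75 + 177 + 149 = 601
Divide by 5: 601 / 5 = 120.20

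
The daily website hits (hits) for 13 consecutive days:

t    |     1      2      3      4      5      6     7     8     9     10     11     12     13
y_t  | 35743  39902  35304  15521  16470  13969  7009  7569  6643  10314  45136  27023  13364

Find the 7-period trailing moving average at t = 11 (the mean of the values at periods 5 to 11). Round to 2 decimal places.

15301.43

Sum of periods 5–11: 16470 + 13969 + 7009 + 7569 + 6643 + 10314 + 45136 = 107110
Divide by 7: 107110 / 7 = 15301.43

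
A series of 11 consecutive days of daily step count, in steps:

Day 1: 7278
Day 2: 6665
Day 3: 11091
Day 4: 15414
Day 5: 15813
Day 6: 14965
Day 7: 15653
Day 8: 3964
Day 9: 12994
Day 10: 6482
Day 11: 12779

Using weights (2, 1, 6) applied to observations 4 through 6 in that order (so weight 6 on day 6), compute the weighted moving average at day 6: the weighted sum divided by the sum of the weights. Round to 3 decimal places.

Weighted sum: 2·15414 + 1·15813 + 6·14965 = 30828 + 15813 + 89790 = 136431
Weight total: 2 + 1 + 6 = 9
WMA = 136431 / 9 = 15159.000

15159.000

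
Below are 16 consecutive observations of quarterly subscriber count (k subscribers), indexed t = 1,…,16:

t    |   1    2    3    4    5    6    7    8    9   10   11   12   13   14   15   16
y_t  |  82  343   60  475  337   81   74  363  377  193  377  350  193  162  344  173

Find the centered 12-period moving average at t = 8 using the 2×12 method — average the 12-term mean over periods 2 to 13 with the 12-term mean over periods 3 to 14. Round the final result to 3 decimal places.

Sum over 2–13: 343 + 60 + 475 + 337 + 81 + 74 + 363 + 377 + 193 + 377 + 350 + 193 = 3223
Sum over 3–14: 60 + 475 + 337 + 81 + 74 + 363 + 377 + 193 + 377 + 350 + 193 + 162 = 3042
CMA at t=8 = (3223 + 3042) / (2·12) = 6265 / 24 = 261.042

261.042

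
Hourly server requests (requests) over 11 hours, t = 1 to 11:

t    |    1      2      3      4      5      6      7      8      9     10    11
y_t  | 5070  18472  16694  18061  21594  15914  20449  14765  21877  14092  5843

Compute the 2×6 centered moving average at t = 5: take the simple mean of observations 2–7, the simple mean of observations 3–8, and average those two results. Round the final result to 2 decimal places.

18221.75

Sum over 2–7: 18472 + 16694 + 18061 + 21594 + 15914 + 20449 = 111184
Sum over 3–8: 16694 + 18061 + 21594 + 15914 + 20449 + 14765 = 107477
CMA at t=5 = (111184 + 107477) / (2·6) = 218661 / 12 = 18221.75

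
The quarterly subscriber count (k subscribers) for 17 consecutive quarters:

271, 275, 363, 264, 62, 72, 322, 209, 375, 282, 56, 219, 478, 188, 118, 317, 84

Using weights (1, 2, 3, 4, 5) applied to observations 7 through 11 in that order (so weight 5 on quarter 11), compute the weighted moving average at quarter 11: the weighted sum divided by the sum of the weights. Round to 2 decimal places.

Weighted sum: 1·322 + 2·209 + 3·375 + 4·282 + 5·56 = 322 + 418 + 1125 + 1128 + 280 = 3273
Weight total: 1 + 2 + 3 + 4 + 5 = 15
WMA = 3273 / 15 = 218.20

218.20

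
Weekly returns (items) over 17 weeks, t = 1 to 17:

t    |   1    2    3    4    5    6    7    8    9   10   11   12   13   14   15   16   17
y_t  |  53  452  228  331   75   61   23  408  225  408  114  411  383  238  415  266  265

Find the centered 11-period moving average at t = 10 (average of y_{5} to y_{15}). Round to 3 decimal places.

Sum of periods 5–15: 75 + 61 + 23 + 408 + 225 + 408 + 114 + 411 + 383 + 238 + 415 = 2761
Divide by 11: 2761 / 11 = 251.000

251.000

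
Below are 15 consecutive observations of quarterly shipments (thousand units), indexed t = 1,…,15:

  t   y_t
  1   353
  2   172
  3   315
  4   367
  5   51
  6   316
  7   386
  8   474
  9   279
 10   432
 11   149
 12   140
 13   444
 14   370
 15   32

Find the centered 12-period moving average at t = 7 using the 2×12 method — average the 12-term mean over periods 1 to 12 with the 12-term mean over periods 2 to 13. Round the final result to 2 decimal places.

Sum over 1–12: 353 + 172 + 315 + 367 + 51 + 316 + 386 + 474 + 279 + 432 + 149 + 140 = 3434
Sum over 2–13: 172 + 315 + 367 + 51 + 316 + 386 + 474 + 279 + 432 + 149 + 140 + 444 = 3525
CMA at t=7 = (3434 + 3525) / (2·12) = 6959 / 24 = 289.96

289.96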